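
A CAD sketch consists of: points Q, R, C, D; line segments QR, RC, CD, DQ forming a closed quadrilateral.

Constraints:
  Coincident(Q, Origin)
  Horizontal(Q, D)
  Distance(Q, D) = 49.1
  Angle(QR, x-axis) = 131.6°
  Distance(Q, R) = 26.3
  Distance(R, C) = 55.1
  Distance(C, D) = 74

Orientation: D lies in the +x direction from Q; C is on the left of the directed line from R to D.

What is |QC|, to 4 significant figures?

66.49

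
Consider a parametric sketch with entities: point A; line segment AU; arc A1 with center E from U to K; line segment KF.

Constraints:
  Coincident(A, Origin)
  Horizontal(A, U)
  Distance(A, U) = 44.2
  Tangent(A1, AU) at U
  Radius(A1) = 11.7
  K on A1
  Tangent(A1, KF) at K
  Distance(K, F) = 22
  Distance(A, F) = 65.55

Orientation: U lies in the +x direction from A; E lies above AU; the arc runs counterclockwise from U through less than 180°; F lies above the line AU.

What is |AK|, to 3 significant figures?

57.1

A is at the origin; A and U share the same y with |AU| = 44.2 and U on the +x side, so U = (44.2, 0.00). A1 meets AU tangentially, so EU is at right angles to AU, so E = U + (0, 11.7) = (44.2, 11.7). Since EK ⟂ KF (tangency), |EF| = √(11.7² + 22.0²) = 24.9 regardless of where K sits on A1. So F lies on both circle(A, 65.55) and circle(E, 24.9); the above-AU intersection is F = (56.4, 33.4). K is the foot of the tangent from F: K = (55.9, 11.4).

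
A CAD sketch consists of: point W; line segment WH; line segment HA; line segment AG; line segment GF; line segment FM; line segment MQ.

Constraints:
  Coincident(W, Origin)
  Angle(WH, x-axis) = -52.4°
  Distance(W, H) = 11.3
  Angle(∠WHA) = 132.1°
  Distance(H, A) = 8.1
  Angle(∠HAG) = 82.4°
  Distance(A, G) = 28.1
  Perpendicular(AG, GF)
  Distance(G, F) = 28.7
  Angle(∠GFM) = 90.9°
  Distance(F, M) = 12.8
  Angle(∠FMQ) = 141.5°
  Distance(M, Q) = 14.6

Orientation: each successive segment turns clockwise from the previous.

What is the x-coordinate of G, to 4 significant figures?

-21.29

W is at the origin; WH runs at -52.4° with length 11.3, so H = (6.895, -8.953). ∠WHA = 132.1° gives HA at -100.3° from the x-axis; with |HA| = 8.1, A = (5.446, -16.92). ∠HAG = 82.4° gives AG at 162.1° from the x-axis; with |AG| = 28.1, G = (-21.29, -8.286). So G.x = -21.29.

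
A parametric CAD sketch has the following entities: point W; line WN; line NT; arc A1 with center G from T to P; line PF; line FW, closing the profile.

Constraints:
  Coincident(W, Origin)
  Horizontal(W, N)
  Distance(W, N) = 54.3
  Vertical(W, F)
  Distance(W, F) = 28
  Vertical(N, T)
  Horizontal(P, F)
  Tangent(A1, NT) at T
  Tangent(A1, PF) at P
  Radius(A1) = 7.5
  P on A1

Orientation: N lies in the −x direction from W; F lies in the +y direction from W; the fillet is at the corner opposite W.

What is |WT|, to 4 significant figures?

58.04

The virtual corner opposite W is at (-54.30, 28.00). Since A1 is tangent to NT there, GT ⟂ NT and A1 meets PF tangentially, so GP is at right angles to PF, with radius 7.5, so the center G sits 7.5 in from both sides at G = (-46.80, 20.50). That places the tangent points at T = (-54.30, 20.50) on NT and P = (-46.80, 28.00) on PF. Then |WT| = |T − W| = 58.04.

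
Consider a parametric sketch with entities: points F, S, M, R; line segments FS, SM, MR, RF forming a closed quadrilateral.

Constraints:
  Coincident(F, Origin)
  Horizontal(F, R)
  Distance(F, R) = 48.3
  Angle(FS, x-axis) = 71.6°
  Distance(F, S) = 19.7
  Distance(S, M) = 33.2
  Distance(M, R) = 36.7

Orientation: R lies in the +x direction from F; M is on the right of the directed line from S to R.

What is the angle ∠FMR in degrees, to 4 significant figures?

114.7°

F is at the origin; F and R share the same y with |FR| = 48.3 and R in +x, so R = (48.3, 0). FS runs at 71.6° with |FS| = 19.7, so S = (6.218, 18.69). M is determined by |SM| = 33.2 and |MR| = 36.7 together: it lies at the intersection of circle(S, 33.2) and circle(R, 36.7). With |SR| = 46.05, the foot of the radical line on SR is 20.37 from S and the perpendicular offset is √(33.2² − 20.37²) = 26.22. Taking the right-of-SR solution: M = (14.19, -13.54).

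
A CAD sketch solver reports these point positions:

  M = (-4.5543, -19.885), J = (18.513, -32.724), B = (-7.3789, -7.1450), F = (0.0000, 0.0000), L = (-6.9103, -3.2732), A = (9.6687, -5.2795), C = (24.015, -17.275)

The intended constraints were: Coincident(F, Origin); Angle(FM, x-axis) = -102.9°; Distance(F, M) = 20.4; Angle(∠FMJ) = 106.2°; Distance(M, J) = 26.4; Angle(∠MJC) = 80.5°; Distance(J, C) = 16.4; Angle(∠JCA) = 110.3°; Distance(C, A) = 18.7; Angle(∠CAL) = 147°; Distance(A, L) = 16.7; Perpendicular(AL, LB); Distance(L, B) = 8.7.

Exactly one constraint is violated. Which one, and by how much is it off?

Distance(L, B) = 8.7 — off by 4.80.

F = (0.00, 0.00) ✓; FM at -102.9° ✓; |FM| = 20.40 ✓; ∠FMJ = 106.2° ✓; |MJ| = 26.40 ✓; ∠MJC = 80.50° ✓; |JC| = 16.40 ✓; ∠JCA = 110.3° ✓; |CA| = 18.70 ✓; ∠CAL = 147.0° ✓; |AL| = 16.70 ✓; ∠(AL, LB) = 90.00° ✓; |LB| = 3.900 ✗.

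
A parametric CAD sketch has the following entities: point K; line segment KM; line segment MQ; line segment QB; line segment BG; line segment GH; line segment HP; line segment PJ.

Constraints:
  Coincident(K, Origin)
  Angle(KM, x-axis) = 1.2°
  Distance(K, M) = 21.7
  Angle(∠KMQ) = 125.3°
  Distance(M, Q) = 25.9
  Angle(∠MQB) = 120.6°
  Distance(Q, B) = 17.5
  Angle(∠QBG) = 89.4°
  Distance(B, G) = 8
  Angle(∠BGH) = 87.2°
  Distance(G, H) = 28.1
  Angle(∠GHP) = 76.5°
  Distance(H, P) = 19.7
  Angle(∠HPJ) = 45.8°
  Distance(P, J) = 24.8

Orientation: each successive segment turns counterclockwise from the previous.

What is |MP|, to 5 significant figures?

35.780

K is at the origin; KM runs at 1.2° with length 21.7, so M = (21.695, 0.45445). ∠KMQ = 125.3° gives MQ at 55.900° from the x-axis; with |MQ| = 25.9, Q = (36.216, 21.901). ∠MQB = 120.6° gives QB at 115.30° from the x-axis; with |QB| = 17.5, B = (28.737, 37.723). ∠QBG = 89.4° gives BG at -154.10° from the x-axis; with |BG| = 8.0, G = (21.541, 34.228). ∠BGH = 87.2° gives GH at -61.300° from the x-axis; with |GH| = 28.1, H = (35.035, 9.5804). ∠GHP = 76.5° gives HP at 42.200° from the x-axis; with |HP| = 19.7, P = (49.629, 22.813). Then |MP| = |P − M| = 35.780.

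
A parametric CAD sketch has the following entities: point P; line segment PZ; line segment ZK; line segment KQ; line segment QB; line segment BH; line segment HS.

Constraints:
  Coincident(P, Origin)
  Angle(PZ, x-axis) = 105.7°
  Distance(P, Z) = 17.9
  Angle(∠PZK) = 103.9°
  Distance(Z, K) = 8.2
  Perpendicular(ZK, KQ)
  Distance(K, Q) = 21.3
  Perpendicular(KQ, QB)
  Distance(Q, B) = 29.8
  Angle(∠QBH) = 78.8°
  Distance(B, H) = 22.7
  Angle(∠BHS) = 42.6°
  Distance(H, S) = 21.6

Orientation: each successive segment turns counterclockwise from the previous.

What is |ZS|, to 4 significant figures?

18.45

P is at the origin; PZ runs at 105.7° with length 17.9, so Z = (-4.844, 17.23). ∠PZK = 103.9° gives ZK at -178.2° from the x-axis; with |ZK| = 8.2, K = (-13.04, 16.97). The perpendicularity gives KQ at right angles to ZK, so KQ runs at -88.20°; with |KQ| = 21.3, Q = (-12.37, -4.315). KQ is perpendicular to QB, so QB runs at 1.800°; with |QB| = 29.8, B = (17.41, -3.379). ∠QBH = 78.8° gives BH at 103.0° from the x-axis; with |BH| = 22.7, H = (12.31, 18.74). ∠BHS = 42.6° gives HS at -119.6° from the x-axis; with |HS| = 21.6, S = (1.639, -0.04173). Then |ZS| = |S − Z| = 18.45.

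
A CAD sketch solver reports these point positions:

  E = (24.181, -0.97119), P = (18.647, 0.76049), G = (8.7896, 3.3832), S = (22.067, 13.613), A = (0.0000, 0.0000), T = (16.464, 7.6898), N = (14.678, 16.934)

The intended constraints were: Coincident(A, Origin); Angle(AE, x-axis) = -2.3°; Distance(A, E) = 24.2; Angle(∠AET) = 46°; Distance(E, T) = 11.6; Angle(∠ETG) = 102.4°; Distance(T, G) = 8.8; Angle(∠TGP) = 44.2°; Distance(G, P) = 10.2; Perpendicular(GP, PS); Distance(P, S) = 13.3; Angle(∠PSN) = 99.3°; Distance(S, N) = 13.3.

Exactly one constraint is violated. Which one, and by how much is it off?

Distance(S, N) = 13.3 — off by 5.20.

A = (0.00, 0.00) ✓; AE at -2.300° ✓; |AE| = 24.20 ✓; ∠AET = 46.00° ✓; |ET| = 11.60 ✓; ∠ETG = 102.4° ✓; |TG| = 8.800 ✓; ∠TGP = 44.20° ✓; |GP| = 10.20 ✓; ∠(GP, PS) = 90.00° ✓; |PS| = 13.30 ✓; ∠PSN = 99.30° ✓; |SN| = 8.101 ✗.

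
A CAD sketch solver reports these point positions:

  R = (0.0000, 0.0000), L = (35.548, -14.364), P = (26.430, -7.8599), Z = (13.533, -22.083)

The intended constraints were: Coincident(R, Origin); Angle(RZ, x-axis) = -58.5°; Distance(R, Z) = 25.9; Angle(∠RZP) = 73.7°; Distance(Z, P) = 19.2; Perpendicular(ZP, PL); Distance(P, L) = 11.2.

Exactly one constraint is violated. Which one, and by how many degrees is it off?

Perpendicular(ZP, PL) — off by 6.70°.

R = (0.00, 0.00) ✓; RZ at -58.50° ✓; |RZ| = 25.90 ✓; ∠RZP = 73.70° ✓; |ZP| = 19.20 ✓; ∠(ZP, PL) = 83.30° ✗; |PL| = 11.20 ✓.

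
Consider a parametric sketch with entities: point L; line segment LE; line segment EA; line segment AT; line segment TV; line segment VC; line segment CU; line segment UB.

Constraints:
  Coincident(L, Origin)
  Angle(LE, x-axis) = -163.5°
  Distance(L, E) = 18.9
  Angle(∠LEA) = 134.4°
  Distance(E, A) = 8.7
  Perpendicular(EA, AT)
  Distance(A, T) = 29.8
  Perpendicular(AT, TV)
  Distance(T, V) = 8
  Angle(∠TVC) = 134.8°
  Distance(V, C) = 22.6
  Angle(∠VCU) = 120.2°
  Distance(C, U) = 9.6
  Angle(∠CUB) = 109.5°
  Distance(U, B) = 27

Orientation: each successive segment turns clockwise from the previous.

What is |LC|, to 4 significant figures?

2.018

L is at the origin; LE runs at -163.5° with length 18.9, so E = (-18.12, -5.368). ∠LEA = 134.4° gives EA at 150.9° from the x-axis; with |EA| = 8.7, A = (-25.72, -1.137). The perpendicularity gives AT at right angles to EA, so AT runs at 60.90°; with |AT| = 29.8, T = (-11.23, 24.90). AT is perpendicular to TV, so TV runs at -29.10°; with |TV| = 8.0, V = (-4.241, 21.01). ∠TVC = 134.8° gives VC at -74.30° from the x-axis; with |VC| = 22.6, C = (1.875, -0.7459). Then |LC| = |C − L| = 2.018.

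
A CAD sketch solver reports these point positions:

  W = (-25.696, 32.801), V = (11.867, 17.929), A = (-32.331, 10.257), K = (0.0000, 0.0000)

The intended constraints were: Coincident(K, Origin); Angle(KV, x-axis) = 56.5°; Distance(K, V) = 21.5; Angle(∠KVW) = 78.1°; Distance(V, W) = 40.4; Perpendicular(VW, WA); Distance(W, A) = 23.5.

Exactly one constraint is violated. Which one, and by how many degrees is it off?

Perpendicular(VW, WA) — off by 5.20°.

K = (0.00, 0.00) ✓; KV at 56.50° ✓; |KV| = 21.50 ✓; ∠KVW = 78.10° ✓; |VW| = 40.40 ✓; ∠(VW, WA) = 95.20° ✗; |WA| = 23.50 ✓.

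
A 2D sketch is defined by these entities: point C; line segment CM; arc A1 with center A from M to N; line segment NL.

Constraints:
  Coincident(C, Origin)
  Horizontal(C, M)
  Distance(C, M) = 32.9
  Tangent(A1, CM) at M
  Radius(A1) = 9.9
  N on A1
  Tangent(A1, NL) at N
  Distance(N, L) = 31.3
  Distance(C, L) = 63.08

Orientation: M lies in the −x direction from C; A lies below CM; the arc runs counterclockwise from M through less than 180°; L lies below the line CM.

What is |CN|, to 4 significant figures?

43.06

Checks: |AN| = 9.900 ✓; ∠(AN, NL) = 90.00° ✓; |NL| = 31.30 ✓; |CL| = 63.08 ✓.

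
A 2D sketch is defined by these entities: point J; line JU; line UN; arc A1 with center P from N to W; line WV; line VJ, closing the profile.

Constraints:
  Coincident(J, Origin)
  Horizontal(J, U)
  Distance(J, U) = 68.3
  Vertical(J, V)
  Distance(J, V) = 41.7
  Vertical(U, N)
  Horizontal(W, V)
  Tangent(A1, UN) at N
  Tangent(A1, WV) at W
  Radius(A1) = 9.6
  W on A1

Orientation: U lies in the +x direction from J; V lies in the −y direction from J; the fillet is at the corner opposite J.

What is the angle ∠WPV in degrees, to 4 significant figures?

80.71°

J is at the origin; JU is horizontal with |JU| = 68.3 and U on the +x side, so U = (68.30, 0.000). J and V share the same x with |JV| = 41.7 and V on the −y side, so V = (0.000, -41.70). The virtual corner opposite J is at (68.30, -41.70). Since A1 is tangent to UN there, PN ⟂ UN and the tangent condition forces PW to be normal to WV, with radius 9.6, so the center P sits 9.6 in from both sides at P = (58.70, -32.10). That places the tangent points at N = (68.30, -32.10) on UN and W = (58.70, -41.70) on WV. Then cos ∠WPV = PW·PV / (|PW||PV|), giving 80.71°.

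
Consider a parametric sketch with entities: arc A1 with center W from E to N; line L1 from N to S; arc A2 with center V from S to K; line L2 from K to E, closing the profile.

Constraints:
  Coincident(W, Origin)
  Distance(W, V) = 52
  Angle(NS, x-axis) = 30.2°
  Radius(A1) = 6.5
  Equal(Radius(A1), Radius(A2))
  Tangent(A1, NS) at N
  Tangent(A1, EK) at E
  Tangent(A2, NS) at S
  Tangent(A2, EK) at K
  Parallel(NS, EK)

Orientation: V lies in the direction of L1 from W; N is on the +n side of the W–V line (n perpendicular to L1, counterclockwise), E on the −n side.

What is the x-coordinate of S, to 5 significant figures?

41.673

The slot axis is L1's direction at 30.2°, so u = (cos 30.2°, sin 30.2°) = (0.86427, 0.50302) and n = (−sin 30.2°, cos 30.2°) = (-0.50302, 0.86427). W is at the origin and V lies 52.0 along u from W, so V = 52.0·u = (44.942, 26.157). Tangency of A1 to both parallel lines with radius 6.5 puts N and E at W ± 6.5·n: N = (-3.2696, 5.6178), E = (3.2696, -5.6178). Equal radii place S and K the same way about V: S = V + 6.5·n = (41.673, 31.775), K = V − 6.5·n = (48.212, 20.539). So S.x = 41.673.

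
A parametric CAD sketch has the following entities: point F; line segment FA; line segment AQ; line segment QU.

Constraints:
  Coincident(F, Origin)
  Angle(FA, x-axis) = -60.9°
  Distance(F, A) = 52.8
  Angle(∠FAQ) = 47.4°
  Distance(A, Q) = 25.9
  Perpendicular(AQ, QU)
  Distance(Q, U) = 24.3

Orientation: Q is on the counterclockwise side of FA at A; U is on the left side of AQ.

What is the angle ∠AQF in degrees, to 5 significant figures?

104.21°

F is at the origin; FA runs at -60.9° with length 52.8, so A = 52.8·(cos -60.9°, sin -60.9°) = (25.679, -46.135). ∠FAQ = 47.4°, so AQ runs at -60.9° + (180° − 47.4°) = 71.700° from the x-axis; with |AQ| = 25.9, Q = A + 25.9·(cos 71.700°, sin 71.700°) = (33.811, -21.545). Then cos ∠AQF = QA·QF / (|QA||QF|), giving 104.21°.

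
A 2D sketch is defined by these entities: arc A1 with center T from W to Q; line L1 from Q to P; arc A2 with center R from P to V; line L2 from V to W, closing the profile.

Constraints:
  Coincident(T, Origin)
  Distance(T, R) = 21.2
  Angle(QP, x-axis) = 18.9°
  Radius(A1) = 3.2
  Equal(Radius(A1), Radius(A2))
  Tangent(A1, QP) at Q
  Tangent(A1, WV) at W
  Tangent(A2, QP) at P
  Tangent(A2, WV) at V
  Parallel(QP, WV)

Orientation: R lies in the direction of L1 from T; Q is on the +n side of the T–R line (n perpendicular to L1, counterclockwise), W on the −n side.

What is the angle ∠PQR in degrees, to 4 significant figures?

8.584°

The slot axis is L1's direction at 18.9°, so u = (cos 18.9°, sin 18.9°) = (0.9461, 0.3239) and n = (−sin 18.9°, cos 18.9°) = (-0.3239, 0.9461). T is at the origin and R lies 21.2 along u from T, so R = 21.2·u = (20.06, 6.867). Tangency of A1 to both parallel lines with radius 3.2 puts Q and W at T ± 3.2·n: Q = (-1.037, 3.027), W = (1.037, -3.027). Equal radii place P and V the same way about R: P = R + 3.2·n = (19.02, 9.895), V = R − 3.2·n = (21.09, 3.840). Then cos ∠PQR = QP·QR / (|QP||QR|), giving 8.584°.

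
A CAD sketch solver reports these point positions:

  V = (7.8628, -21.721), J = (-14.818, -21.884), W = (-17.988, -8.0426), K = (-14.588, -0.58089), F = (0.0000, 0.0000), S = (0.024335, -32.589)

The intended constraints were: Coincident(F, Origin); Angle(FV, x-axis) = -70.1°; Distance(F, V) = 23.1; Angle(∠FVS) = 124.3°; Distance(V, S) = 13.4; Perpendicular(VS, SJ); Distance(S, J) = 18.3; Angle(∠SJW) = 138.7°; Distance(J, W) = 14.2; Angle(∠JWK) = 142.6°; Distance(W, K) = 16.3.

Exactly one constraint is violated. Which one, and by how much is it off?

Distance(W, K) = 16.3 — off by 8.10.

F = (0.00, 0.00) ✓; FV at -70.10° ✓; |FV| = 23.10 ✓; ∠FVS = 124.3° ✓; |VS| = 13.40 ✓; ∠(VS, SJ) = 90.00° ✓; |SJ| = 18.30 ✓; ∠SJW = 138.7° ✓; |JW| = 14.20 ✓; ∠JWK = 142.6° ✓; |WK| = 8.200 ✗.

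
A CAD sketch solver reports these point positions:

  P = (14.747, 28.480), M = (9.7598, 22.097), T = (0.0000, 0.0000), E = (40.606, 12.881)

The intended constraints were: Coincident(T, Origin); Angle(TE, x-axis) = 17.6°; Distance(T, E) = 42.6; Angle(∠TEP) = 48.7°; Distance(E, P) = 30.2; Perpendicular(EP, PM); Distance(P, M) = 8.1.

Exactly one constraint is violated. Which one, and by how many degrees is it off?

Perpendicular(EP, PM) — off by 6.90°.

T = (0.00, 0.00) ✓; TE at 17.60° ✓; |TE| = 42.60 ✓; ∠TEP = 48.70° ✓; |EP| = 30.20 ✓; ∠(EP, PM) = 83.10° ✗; |PM| = 8.100 ✓.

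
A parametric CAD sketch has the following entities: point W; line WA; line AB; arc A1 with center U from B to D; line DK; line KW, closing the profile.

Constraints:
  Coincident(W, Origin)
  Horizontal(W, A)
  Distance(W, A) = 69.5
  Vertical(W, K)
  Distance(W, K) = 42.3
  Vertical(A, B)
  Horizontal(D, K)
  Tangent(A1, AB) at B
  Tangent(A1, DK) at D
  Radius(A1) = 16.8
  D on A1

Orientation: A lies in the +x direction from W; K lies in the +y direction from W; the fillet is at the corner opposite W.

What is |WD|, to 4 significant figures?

67.58

W is at the origin; WA is horizontal with |WA| = 69.5 and A on the +x side, so A = (69.50, 0.000). W and K share the same x with |WK| = 42.3 and K on the +y side, so K = (0.000, 42.30). The virtual corner opposite W is at (69.50, 42.30). Tangency of A1 to AB means the radius UB is perpendicular to AB and A1 meets DK tangentially, so UD is at right angles to DK, with radius 16.8, so the center U sits 16.8 in from both sides at U = (52.70, 25.50). That places the tangent points at B = (69.50, 25.50) on AB and D = (52.70, 42.30) on DK. Then |WD| = |D − W| = 67.58.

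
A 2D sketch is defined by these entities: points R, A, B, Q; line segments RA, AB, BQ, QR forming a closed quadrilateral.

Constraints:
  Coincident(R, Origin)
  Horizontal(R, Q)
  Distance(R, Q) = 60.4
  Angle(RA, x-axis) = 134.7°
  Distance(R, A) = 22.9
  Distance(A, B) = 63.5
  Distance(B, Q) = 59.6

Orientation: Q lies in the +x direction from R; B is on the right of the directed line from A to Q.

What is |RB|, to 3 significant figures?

41.8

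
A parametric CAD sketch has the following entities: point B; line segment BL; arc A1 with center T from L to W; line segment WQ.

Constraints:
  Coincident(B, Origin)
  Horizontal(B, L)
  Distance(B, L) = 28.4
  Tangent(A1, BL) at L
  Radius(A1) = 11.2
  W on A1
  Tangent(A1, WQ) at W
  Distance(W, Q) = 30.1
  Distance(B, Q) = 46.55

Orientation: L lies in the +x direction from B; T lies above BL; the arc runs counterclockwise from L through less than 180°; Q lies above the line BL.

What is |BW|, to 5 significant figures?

41.468

B is at the origin; B and L share the same y with |BL| = 28.4 and L on the +x side, so L = (28.400, 0.0000). Since A1 is tangent to BL there, TL ⟂ BL, so T = L + (0, 11.2) = (28.400, 11.200). Since TW ⟂ WQ (tangency), |TQ| = √(11.2² + 30.1²) = 32.116 regardless of where W sits on A1. So Q lies on both circle(B, 46.55) and circle(T, 32.116); the above-BL intersection is Q = (19.781, 42.138). W is the foot of the tangent from Q: W = (37.464, 17.780).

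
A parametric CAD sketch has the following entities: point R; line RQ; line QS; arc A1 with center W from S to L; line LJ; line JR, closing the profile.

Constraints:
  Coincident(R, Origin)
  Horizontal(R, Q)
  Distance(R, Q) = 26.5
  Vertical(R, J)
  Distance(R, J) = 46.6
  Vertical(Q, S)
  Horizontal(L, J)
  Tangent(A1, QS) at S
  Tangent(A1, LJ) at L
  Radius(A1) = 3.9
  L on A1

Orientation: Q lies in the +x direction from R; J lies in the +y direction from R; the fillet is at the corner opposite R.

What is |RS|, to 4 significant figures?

50.25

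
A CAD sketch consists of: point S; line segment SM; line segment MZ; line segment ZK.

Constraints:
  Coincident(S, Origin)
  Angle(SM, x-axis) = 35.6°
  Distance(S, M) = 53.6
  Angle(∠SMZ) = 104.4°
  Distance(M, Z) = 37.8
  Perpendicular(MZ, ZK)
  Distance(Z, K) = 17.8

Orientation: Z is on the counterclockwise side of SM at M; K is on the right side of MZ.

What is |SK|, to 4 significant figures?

86.46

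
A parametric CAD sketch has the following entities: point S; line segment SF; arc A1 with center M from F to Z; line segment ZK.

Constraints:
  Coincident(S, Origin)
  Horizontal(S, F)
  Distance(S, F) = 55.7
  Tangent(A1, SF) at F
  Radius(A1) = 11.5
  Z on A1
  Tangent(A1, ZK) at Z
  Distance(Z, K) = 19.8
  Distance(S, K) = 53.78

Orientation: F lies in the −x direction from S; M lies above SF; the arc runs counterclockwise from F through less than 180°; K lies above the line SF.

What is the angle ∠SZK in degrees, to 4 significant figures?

103.4°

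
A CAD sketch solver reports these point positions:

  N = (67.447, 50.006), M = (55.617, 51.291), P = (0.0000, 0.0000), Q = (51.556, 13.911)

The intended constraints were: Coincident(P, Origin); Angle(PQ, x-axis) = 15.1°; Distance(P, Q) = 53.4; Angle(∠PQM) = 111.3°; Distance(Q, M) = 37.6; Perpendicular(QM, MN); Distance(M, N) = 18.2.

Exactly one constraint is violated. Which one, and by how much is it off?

Distance(M, N) = 18.2 — off by 6.30.

P = (0.00, 0.00) ✓; PQ at 15.10° ✓; |PQ| = 53.40 ✓; ∠PQM = 111.3° ✓; |QM| = 37.60 ✓; ∠(QM, MN) = 90.00° ✓; |MN| = 11.90 ✗.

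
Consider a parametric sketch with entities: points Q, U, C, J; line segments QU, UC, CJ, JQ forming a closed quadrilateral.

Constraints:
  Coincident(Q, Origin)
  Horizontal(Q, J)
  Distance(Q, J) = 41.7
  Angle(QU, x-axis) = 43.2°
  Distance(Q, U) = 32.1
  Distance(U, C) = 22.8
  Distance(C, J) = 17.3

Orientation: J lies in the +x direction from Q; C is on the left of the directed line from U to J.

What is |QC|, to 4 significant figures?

48.63

Q is at the origin; Q and J share the same y with |QJ| = 41.7 and J in +x, so J = (41.7, 0). QU runs at 43.2° with |QU| = 32.1, so U = (23.40, 21.97). C is determined by |UC| = 22.8 and |CJ| = 17.3 together: it lies at the intersection of circle(U, 22.8) and circle(J, 17.3). With |UJ| = 28.60, the foot of the radical line on UJ is 18.15 from U and the perpendicular offset is √(22.8² − 18.15²) = 13.79. Taking the left-of-UJ solution: C = (45.62, 16.85).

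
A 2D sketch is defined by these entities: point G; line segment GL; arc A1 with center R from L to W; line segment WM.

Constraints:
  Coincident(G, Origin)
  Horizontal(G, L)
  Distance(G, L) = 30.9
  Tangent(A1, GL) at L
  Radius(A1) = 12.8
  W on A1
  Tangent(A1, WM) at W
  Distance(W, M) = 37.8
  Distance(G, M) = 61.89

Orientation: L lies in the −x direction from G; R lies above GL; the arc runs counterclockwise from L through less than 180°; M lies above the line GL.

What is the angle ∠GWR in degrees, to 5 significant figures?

116.48°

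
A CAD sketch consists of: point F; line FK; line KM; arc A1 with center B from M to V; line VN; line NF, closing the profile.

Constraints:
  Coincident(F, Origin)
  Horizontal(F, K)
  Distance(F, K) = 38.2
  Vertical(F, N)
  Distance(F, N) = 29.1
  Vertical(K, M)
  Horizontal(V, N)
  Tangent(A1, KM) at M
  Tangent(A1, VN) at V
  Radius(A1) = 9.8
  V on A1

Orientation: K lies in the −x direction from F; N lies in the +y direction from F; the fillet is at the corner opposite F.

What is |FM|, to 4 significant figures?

42.80

The virtual corner opposite F is at (-38.20, 29.10). Since A1 is tangent to KM there, BM ⟂ KM and A1 meets VN tangentially, so BV is at right angles to VN, with radius 9.8, so the center B sits 9.8 in from both sides at B = (-28.40, 19.30). That places the tangent points at M = (-38.20, 19.30) on KM and V = (-28.40, 29.10) on VN. Then |FM| = |M − F| = 42.80.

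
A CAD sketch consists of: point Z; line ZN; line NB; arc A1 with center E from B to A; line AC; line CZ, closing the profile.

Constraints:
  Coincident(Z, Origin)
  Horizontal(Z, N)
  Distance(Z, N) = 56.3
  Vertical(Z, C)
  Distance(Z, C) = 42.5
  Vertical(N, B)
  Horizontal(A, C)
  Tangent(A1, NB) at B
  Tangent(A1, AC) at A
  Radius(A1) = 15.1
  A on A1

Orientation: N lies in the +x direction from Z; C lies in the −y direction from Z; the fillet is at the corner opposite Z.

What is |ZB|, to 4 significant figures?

62.61

The virtual corner opposite Z is at (56.30, -42.50). The tangent condition forces EB to be normal to NB and the tangent condition forces EA to be normal to AC, with radius 15.1, so the center E sits 15.1 in from both sides at E = (41.20, -27.40). That places the tangent points at B = (56.30, -27.40) on NB and A = (41.20, -42.50) on AC. Then |ZB| = |B − Z| = 62.61.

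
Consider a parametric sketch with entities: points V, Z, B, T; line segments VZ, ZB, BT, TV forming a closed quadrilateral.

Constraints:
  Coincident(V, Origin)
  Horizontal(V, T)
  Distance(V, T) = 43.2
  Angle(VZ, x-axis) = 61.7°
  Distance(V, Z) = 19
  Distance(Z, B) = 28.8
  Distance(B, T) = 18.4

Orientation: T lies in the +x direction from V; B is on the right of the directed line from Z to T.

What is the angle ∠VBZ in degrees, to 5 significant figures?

39.758°

V is at the origin; VT is horizontal with |VT| = 43.2 and T in +x, so T = (43.2, 0). VZ runs at 61.7° with |VZ| = 19.0, so Z = (9.0077, 16.729). B is determined by |ZB| = 28.8 and |BT| = 18.4 together: it lies at the intersection of circle(Z, 28.8) and circle(T, 18.4). With |ZT| = 38.065, the foot of the radical line on ZT is 25.481 from Z and the perpendicular offset is √(28.8² − 25.481²) = 13.423. Taking the right-of-ZT solution: B = (25.996, -6.5265).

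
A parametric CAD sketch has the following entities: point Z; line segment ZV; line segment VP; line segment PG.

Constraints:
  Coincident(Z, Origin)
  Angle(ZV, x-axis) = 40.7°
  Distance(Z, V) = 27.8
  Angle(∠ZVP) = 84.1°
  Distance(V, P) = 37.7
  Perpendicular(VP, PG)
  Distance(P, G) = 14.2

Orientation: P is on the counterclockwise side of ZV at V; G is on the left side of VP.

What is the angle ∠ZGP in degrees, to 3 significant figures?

111°

Z is at the origin; ZV runs at 40.7° with length 27.8, so V = 27.8·(cos 40.7°, sin 40.7°) = (21.1, 18.1). ∠ZVP = 84.1°, so VP runs at 40.7° + (180° − 84.1°) = 137° from the x-axis; with |VP| = 37.7, P = V + 37.7·(cos 137°, sin 137°) = (-6.32, 44.0). VP is perpendicular to PG; with |PG| = 14.2 on the left of VP, G = P + 14.2·(-0.687, -0.727) = (-16.1, 33.7). Then cos ∠ZGP = GZ·GP / (|GZ||GP|), giving 111°.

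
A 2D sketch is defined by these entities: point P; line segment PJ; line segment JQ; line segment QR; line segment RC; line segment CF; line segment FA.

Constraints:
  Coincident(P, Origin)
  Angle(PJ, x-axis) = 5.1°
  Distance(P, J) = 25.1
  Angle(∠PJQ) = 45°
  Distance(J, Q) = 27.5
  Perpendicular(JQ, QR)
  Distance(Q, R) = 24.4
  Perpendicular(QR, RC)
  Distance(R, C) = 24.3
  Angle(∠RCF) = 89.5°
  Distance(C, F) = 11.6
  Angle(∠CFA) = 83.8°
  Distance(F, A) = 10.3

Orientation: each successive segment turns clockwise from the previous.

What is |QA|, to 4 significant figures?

19.78

P is at the origin; PJ runs at 5.1° with length 25.1, so J = (25.00, 2.231). ∠PJQ = 45.0° gives JQ at -129.9° from the x-axis; with |JQ| = 27.5, Q = (7.361, -18.87). The perpendicularity gives QR at right angles to JQ, so QR runs at 140.1°; with |QR| = 24.4, R = (-11.36, -3.214). QR ⟂ RC, so RC runs at 50.10°; with |RC| = 24.3, C = (4.229, 15.43). ∠RCF = 89.5° gives CF at -40.40° from the x-axis; with |CF| = 11.6, F = (13.06, 7.909). ∠CFA = 83.8° gives FA at -136.6° from the x-axis; with |FA| = 10.3, A = (5.579, 0.8325). Then |QA| = |A − Q| = 19.78.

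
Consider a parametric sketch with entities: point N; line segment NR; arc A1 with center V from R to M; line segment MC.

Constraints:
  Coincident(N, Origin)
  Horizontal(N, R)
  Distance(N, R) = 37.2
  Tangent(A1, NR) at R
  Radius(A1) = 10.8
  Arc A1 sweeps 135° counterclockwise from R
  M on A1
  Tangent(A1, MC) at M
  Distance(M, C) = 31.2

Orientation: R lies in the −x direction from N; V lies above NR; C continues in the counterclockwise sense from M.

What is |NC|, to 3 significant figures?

65.6

On A1, R sits at bearing -90° from V; a 135° counterclockwise sweep puts M at bearing 45°, so M = V + 10.8·(cos 45°, sin 45°) = (-29.6, 18.4). Since A1 is tangent to MC there, VM ⟂ MC, so MC runs along (−sin 45°, cos 45°); with |MC| = 31.2, C = (-51.6, 40.5). Then |NC| = |C − N| = 65.6.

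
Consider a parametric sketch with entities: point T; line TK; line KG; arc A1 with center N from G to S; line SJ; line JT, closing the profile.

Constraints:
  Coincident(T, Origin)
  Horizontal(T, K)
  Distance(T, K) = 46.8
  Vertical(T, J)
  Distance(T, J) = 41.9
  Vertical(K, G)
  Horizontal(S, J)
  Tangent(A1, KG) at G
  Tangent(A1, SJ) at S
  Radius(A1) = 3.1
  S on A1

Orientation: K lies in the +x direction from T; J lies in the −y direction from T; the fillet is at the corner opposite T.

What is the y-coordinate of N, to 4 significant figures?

-38.80

T and J share the same x with |TJ| = 41.9 and J on the −y side, so J = (0.000, -41.90). The virtual corner opposite T is at (46.80, -41.90). A1 meets KG tangentially, so NG is at right angles to KG and tangency of A1 to SJ means the radius NS is perpendicular to SJ, with radius 3.1, so the center N sits 3.1 in from both sides at N = (43.70, -38.80). So N.y = -38.80.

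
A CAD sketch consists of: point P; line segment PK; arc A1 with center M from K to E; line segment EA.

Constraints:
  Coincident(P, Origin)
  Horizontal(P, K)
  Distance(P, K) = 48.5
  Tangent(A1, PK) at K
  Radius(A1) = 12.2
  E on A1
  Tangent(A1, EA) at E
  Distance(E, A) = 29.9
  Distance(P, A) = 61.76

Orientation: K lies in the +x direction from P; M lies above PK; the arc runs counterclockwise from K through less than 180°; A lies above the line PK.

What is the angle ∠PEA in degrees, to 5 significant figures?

75.990°

P is at the origin; P and K share the same y with |PK| = 48.5 and K on the +x side, so K = (48.500, 0.0000). Tangency of A1 to PK means the radius MK is perpendicular to PK, so M = K + (0, 12.2) = (48.500, 12.200). Since ME ⟂ EA (tangency), |MA| = √(12.2² + 29.9²) = 32.293 regardless of where E sits on A1. So A lies on both circle(P, 61.76) and circle(M, 32.293); the above-PK intersection is A = (43.271, 44.067). E is the foot of the tangent from A: E = (58.901, 18.577).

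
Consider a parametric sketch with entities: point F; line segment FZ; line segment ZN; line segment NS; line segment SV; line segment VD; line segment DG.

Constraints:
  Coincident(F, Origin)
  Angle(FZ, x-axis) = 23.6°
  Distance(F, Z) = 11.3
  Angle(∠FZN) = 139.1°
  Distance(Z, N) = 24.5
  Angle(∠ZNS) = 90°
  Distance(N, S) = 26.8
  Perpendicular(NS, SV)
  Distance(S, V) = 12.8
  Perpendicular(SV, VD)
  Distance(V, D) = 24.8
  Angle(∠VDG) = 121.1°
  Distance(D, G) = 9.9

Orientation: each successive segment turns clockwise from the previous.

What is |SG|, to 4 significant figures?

30.22

F is at the origin; FZ runs at 23.6° with length 11.3, so Z = (10.35, 4.524). ∠FZN = 139.1° gives ZN at -17.30° from the x-axis; with |ZN| = 24.5, N = (33.75, -2.762). ∠ZNS = 90.0° gives NS at -107.3° from the x-axis; with |NS| = 26.8, S = (25.78, -28.35). NS ⟂ SV, so SV runs at 162.7°; with |SV| = 12.8, V = (13.56, -24.54). SV is perpendicular to VD, so VD runs at 72.70°; with |VD| = 24.8, D = (20.93, -0.8649). ∠VDG = 121.1° gives DG at 13.80° from the x-axis; with |DG| = 9.9, G = (30.55, 1.497). Then |SG| = |G − S| = 30.22.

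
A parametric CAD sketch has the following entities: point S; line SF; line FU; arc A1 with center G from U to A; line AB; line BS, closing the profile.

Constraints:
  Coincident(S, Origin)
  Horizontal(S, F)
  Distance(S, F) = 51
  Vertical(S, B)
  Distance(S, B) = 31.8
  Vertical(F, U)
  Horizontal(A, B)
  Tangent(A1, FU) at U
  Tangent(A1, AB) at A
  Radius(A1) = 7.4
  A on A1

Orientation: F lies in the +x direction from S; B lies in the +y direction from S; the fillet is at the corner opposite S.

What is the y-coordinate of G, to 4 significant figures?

24.40

S is at the origin; SF is horizontal with |SF| = 51.0 and F on the +x side, so F = (51.00, 0.000). S and B share the same x with |SB| = 31.8 and B on the +y side, so B = (0.000, 31.80). The virtual corner opposite S is at (51.00, 31.80). Since A1 is tangent to FU there, GU ⟂ FU and tangency of A1 to AB means the radius GA is perpendicular to AB, with radius 7.4, so the center G sits 7.4 in from both sides at G = (43.60, 24.40). So G.y = 24.40.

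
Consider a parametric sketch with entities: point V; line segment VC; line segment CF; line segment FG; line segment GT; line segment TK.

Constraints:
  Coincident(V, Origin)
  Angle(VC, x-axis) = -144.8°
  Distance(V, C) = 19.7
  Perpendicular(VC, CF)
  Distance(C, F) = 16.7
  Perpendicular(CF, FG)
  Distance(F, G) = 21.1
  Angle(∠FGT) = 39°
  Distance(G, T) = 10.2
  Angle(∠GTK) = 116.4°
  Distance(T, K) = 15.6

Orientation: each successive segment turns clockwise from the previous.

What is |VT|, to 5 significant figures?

12.178

V is at the origin; VC runs at -144.8° with length 19.7, so C = (-16.098, -11.356). VC is perpendicular to CF, so CF runs at 125.20°; with |CF| = 16.7, F = (-25.724, 2.2906). CF ⟂ FG, so FG runs at 35.200°; with |FG| = 21.1, G = (-8.4824, 14.453). ∠FGT = 39.0° gives GT at -105.80° from the x-axis; with |GT| = 10.2, T = (-11.260, 4.6387). Then |VT| = |T − V| = 12.178.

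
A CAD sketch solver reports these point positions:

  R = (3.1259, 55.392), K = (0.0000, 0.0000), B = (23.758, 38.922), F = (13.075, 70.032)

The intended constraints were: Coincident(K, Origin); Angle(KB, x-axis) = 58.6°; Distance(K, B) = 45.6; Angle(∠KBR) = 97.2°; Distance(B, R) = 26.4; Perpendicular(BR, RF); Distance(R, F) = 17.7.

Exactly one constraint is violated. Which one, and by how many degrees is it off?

Perpendicular(BR, RF) — off by 4.40°.

K = (0.00, 0.00) ✓; KB at 58.60° ✓; |KB| = 45.60 ✓; ∠KBR = 97.20° ✓; |BR| = 26.40 ✓; ∠(BR, RF) = 85.60° ✗; |RF| = 17.70 ✓.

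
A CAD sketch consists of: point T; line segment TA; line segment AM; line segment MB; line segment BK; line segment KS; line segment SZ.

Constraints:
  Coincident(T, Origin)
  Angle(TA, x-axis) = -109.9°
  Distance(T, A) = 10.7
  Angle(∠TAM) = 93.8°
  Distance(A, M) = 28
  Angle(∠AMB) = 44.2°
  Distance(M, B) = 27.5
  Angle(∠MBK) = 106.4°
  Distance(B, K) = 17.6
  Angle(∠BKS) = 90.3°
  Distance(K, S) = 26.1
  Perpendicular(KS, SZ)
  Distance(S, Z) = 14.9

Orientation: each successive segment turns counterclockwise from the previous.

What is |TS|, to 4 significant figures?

23.81

∠MBK = 106.4° gives BK at -174.3° from the x-axis; with |BK| = 17.6, K = (-5.863, 2.416). ∠BKS = 90.3° gives KS at -84.60° from the x-axis; with |KS| = 26.1, S = (-3.406, -23.57). Then |TS| = |S − T| = 23.81.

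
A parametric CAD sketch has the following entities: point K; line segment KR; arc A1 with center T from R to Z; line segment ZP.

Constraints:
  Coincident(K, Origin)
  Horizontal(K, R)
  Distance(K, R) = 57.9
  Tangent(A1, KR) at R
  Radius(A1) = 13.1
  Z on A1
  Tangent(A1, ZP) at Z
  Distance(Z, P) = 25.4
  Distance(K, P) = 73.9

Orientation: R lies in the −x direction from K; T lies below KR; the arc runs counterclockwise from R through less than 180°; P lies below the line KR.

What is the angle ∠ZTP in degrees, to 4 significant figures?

62.72°

K is at the origin; K and R share the same y with |KR| = 57.9 and R on the −x side, so R = (-57.90, 0.000). Tangency of A1 to KR means the radius TR is perpendicular to KR, so T = R + (0, -13.1) = (-57.90, -13.10). Since TZ ⟂ ZP (tangency), |TP| = √(13.1² + 25.4²) = 28.58 regardless of where Z sits on A1. So P lies on both circle(K, 73.9) and circle(T, 28.58); the below-KR intersection is P = (-61.15, -41.49). Z is the foot of the tangent from P: Z = (-70.15, -17.74).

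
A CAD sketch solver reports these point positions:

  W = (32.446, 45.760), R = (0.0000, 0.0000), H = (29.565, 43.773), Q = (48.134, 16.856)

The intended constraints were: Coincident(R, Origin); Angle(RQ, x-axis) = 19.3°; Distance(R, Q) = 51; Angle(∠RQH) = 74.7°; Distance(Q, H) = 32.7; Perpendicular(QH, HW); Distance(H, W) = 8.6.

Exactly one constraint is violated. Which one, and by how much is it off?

Distance(H, W) = 8.6 — off by 5.10.

R = (0.00, 0.00) ✓; RQ at 19.30° ✓; |RQ| = 51.00 ✓; ∠RQH = 74.70° ✓; |QH| = 32.70 ✓; ∠(QH, HW) = 90.01° ✓; |HW| = 3.500 ✗.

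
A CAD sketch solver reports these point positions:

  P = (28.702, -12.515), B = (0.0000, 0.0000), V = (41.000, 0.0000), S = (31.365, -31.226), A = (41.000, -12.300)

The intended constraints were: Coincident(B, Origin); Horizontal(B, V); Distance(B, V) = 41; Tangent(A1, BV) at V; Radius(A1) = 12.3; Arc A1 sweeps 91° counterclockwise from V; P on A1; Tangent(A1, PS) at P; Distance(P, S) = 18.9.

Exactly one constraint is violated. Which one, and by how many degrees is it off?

Tangent(A1, PS) at P — off by 7.10°.

B = (0.00, 0.00) ✓; B.y = 0.00, V.y = 0.00 ✓; |BV| = 41.00 ✓; ∠(AV, VB) = 90.00° ✓; |AV| = 12.30 ✓; bearing(A→P) − bearing(A→V) = 91.00° ✓; |AP| = 12.30 ✓; ∠(AP, PS) = 82.90° ✗; |PS| = 18.90 ✓.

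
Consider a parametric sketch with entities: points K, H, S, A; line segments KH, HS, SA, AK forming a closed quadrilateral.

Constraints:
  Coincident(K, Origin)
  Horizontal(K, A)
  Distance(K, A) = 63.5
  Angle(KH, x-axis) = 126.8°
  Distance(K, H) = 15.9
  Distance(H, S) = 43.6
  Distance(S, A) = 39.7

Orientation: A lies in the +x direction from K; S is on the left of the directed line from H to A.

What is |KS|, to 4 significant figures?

40.74

K is at the origin; KA is horizontal with |KA| = 63.5 and A in +x, so A = (63.5, 0). KH runs at 126.8° with |KH| = 15.9, so H = (-9.524, 12.73). S is determined by |HS| = 43.6 and |SA| = 39.7 together: it lies at the intersection of circle(H, 43.6) and circle(A, 39.7). With |HA| = 74.13, the foot of the radical line on HA is 39.25 from H and the perpendicular offset is √(43.6² − 39.25²) = 18.98. Taking the left-of-HA solution: S = (32.41, 24.68).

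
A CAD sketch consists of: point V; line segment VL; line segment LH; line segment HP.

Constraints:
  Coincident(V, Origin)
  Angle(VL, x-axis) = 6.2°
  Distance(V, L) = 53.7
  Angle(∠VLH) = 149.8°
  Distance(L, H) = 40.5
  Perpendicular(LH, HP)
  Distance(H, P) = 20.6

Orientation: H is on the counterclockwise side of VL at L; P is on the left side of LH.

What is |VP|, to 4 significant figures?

87.15

V is at the origin; VL runs at 6.2° with length 53.7, so L = 53.7·(cos 6.2°, sin 6.2°) = (53.39, 5.800). ∠VLH = 149.8°, so LH runs at 6.2° + (180° − 149.8°) = 36.40° from the x-axis; with |LH| = 40.5, H = L + 40.5·(cos 36.40°, sin 36.40°) = (85.98, 29.83). LH ⟂ HP; with |HP| = 20.6 on the left of LH, P = H + 20.6·(-0.5934, 0.8049) = (73.76, 46.41). Then |VP| = |P − V| = 87.15.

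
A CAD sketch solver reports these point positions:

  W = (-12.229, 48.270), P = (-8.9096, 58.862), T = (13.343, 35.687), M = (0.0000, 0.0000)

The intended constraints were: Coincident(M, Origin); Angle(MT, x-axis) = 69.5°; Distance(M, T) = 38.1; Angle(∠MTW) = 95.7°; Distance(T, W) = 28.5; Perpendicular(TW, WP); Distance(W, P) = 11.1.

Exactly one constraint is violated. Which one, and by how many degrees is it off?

Perpendicular(TW, WP) — off by 8.80°.

M = (0.00, 0.00) ✓; MT at 69.50° ✓; |MT| = 38.10 ✓; ∠MTW = 95.70° ✓; |TW| = 28.50 ✓; ∠(TW, WP) = 81.20° ✗; |WP| = 11.10 ✓.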